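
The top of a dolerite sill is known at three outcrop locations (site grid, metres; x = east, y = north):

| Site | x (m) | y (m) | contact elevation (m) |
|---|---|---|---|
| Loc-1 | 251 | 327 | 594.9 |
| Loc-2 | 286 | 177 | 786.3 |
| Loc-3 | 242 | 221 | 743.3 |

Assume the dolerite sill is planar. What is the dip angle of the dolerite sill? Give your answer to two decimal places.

Let the plane be z = a·x + b·y + c.
Loc-2−Loc-1: 35a − 150b = 191.4;  Loc-3−Loc-1: −9a − 106b = 148.4.
Solving gives a = −0.38964, b = −1.36692.
Gradient magnitude |∇z| = √(a² + b²) = √(0.15182 + 1.86846) = 1.42137.
True dip = arctan(1.42137) = 54.87°, dipping toward NNE (azimuth ≈ 016°).

54.87°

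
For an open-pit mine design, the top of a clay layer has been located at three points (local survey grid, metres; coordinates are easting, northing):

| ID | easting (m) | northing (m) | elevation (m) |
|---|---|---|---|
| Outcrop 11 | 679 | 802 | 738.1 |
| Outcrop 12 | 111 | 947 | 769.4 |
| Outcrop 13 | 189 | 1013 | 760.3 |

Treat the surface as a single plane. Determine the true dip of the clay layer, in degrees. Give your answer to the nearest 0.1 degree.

Let the plane be z = a·easting + b·northing + c.
Outcrop 12−Outcrop 11: −568a + 145b = 31.3;  Outcrop 13−Outcrop 11: −490a + 211b = 22.2.
Solving gives a = −0.06937, b = −0.05589.
Gradient magnitude |∇z| = √(a² + b²) = √(0.00481 + 0.00312) = 0.08909.
True dip = arctan(0.08909) = 5.1°, dipping toward NE (azimuth ≈ 051°).

5.1°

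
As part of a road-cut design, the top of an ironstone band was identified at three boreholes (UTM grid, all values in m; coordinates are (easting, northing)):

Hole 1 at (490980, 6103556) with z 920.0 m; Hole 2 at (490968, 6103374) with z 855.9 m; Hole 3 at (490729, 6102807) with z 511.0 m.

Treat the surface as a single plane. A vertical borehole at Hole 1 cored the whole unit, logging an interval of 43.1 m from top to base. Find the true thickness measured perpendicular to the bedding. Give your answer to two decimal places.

33.95 m

Let the plane be z = a·E + b·N + c.
Hole 2−Hole 1: −12a − 182b = −64.1;  Hole 3−Hole 1: −251a − 749b = −409.
Solving gives a = 0.72020, b = 0.30471.
|∇z| = √(a²+b²) = 0.78201, so dip δ = arctan(0.78201) = 38.03°.
True thickness = vertical thickness × cos δ = 43.1 × cos 38.03° = 33.95 m.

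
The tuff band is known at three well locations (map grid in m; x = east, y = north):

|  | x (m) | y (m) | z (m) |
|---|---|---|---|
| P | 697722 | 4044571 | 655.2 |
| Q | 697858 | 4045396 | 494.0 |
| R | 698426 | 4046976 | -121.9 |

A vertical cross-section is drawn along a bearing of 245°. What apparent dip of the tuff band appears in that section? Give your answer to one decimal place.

Two edge vectors: P→Q = (136, 825, -161.2), P→R = (704, 2405, -777.1).
Normal n = (P→Q) × (P→R) = (-253421.5, -7799.2, -253720).
So ∂z/∂x = −n_x/n_z = −0.99882 and ∂z/∂y = −n_y/n_z = −0.03074.
Unit vector along 245° is (sin 245°, cos 245°) = (-0.9063, -0.4226).
Slope in that direction = a·(-0.9063) + b·(-0.4226) = 0.91823.
Apparent dip = arctan|0.91823| = 42.6° (true dip is 45.0°, so apparent ≤ true as expected).

42.6°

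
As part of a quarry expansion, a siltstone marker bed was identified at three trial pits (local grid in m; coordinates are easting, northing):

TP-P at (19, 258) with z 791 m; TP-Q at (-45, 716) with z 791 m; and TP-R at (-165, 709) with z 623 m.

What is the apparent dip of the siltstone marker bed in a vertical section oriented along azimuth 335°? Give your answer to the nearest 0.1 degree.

Two edge vectors: TP-P→TP-Q = (-64, 458, 0), TP-P→TP-R = (-184, 451, -168).
Normal n = (TP-P→TP-Q) × (TP-P→TP-R) = (-76944, -10752, 55408).
So ∂z/∂easting = −n_x/n_z = 1.38868 and ∂z/∂northing = −n_y/n_z = 0.19405.
Unit vector along 335° is (sin 335°, cos 335°) = (-0.4226, 0.9063).
Slope in that direction = a·(-0.4226) + b·(0.9063) = −0.41101.
Apparent dip = arctan|0.41101| = 22.3° (true dip is 54.5°, so apparent ≤ true as expected).

22.3°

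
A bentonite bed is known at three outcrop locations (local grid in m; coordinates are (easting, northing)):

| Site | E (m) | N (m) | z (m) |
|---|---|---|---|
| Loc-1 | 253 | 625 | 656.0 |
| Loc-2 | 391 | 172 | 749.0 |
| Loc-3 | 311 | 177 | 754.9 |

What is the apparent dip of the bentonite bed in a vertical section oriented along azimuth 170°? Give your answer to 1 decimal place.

12.0°

Two edge vectors: Loc-1→Loc-2 = (138, -453, 93), Loc-1→Loc-3 = (58, -448, 98.9).
Normal n = (Loc-1→Loc-2) × (Loc-1→Loc-3) = (-3137.7, -8254.2, -35550).
So ∂z/∂E = −n_x/n_z = −0.08826 and ∂z/∂N = −n_y/n_z = −0.23219.
Unit vector along 170° is (sin 170°, cos 170°) = (0.1736, -0.9848).
Slope in that direction = a·(0.1736) + b·(-0.9848) = 0.21333.
Apparent dip = arctan|0.21333| = 12.0° (true dip is 13.9°, so apparent ≤ true as expected).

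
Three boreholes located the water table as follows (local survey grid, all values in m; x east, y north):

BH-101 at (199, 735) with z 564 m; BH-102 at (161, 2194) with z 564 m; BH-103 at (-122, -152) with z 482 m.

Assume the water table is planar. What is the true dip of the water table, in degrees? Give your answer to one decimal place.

Two edge vectors: BH-101→BH-102 = (-38, 1459, 0), BH-101→BH-103 = (-321, -887, -82).
Normal n = (BH-101→BH-102) × (BH-101→BH-103) = (-119638, -3116, 502045).
So ∂z/∂x = −n_x/n_z = 0.23830 and ∂z/∂y = −n_y/n_z = 0.00621.
Gradient magnitude |∇z| = √(a² + b²) = √(0.05679 + 0.00004) = 0.23838.
True dip = arctan(0.23838) = 13.4°, dipping toward W (azimuth ≈ 269°).

13.4°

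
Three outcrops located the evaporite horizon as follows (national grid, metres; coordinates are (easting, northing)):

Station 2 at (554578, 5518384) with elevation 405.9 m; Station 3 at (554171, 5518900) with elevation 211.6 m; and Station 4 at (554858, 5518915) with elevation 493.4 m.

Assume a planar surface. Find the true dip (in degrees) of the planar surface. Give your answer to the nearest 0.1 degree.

22.5°

Two edge vectors: Station 2→Station 3 = (-407, 516, -194.3), Station 2→Station 4 = (280, 531, 87.5).
Normal n = (Station 2→Station 3) × (Station 2→Station 4) = (148323.3, -18791.5, -360597).
So ∂z/∂E = −n_x/n_z = 0.41133 and ∂z/∂N = −n_y/n_z = −0.05211.
Gradient magnitude |∇z| = √(a² + b²) = √(0.16919 + 0.00272) = 0.41462.
True dip = arctan(0.41462) = 22.5°, dipping toward W (azimuth ≈ 277°).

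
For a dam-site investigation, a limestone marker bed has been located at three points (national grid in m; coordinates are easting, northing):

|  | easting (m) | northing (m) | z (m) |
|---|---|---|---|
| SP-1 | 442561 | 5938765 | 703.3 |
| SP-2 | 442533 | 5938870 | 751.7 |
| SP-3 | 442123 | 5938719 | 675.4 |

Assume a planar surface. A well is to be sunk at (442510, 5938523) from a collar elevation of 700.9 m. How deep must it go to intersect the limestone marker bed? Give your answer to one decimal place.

110.9 m

Two edge vectors: SP-1→SP-2 = (-28, 105, 48.4), SP-1→SP-3 = (-438, -46, -27.9).
Normal n = (SP-1→SP-2) × (SP-1→SP-3) = (-703.1, -21980.4, 47278).
So ∂z/∂easting = −n_x/n_z = 0.014871610 and ∂z/∂northing = −n_y/n_z = 0.464918144.
Intercept c from SP-1: 703.3 − 6581.59 − 2761039.60 = −2766917.89.
At (442510, 5938523): z_contact = 6580.84 + 2760927.09 − 2766917.89 = 590.03 m.
Depth below ground = 700.9 − 590.03 = 110.9 m.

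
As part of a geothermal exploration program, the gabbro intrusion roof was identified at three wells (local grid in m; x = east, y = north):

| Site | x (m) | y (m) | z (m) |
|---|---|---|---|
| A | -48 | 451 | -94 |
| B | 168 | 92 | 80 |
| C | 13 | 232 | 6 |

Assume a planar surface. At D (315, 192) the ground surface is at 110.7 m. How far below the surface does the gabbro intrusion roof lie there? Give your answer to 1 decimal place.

61.2 m

Two edge vectors: A→B = (216, -359, 174), A→C = (61, -219, 100).
Normal n = (A→B) × (A→C) = (2206, -10986, -25405).
So ∂z/∂x = −n_x/n_z = 0.08683 and ∂z/∂y = −n_y/n_z = −0.43243.
Intercept c from A: -94 + 4.17 + 195.03 = 105.20.
At (315, 192): z_contact = 27.35 − 83.03 + 105.20 = 49.52 m.
Depth below ground = 110.7 − 49.52 = 61.2 m.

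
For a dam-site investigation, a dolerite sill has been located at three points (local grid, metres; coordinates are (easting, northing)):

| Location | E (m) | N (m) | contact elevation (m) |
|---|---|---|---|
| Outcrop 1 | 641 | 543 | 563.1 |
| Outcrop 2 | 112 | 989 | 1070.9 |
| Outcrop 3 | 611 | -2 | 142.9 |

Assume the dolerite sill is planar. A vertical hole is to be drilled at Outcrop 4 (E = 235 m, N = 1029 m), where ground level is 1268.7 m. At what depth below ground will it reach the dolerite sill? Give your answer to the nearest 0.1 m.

Two edge vectors: Outcrop 1→Outcrop 2 = (-529, 446, 507.8), Outcrop 1→Outcrop 3 = (-30, -545, -420.2).
Normal n = (Outcrop 1→Outcrop 2) × (Outcrop 1→Outcrop 3) = (89341.8, -237519.8, 301685).
So ∂z/∂E = −n_x/n_z = −0.296143 and ∂z/∂N = −n_y/n_z = 0.787311.
Intercept c from Outcrop 1: 563.1 + 189.83 − 427.51 = 325.42.
At (235, 1029): z_contact = −69.59 + 810.14 + 325.42 = 1065.97 m.
Depth below ground = 1268.7 − 1065.97 = 202.7 m.

202.7 m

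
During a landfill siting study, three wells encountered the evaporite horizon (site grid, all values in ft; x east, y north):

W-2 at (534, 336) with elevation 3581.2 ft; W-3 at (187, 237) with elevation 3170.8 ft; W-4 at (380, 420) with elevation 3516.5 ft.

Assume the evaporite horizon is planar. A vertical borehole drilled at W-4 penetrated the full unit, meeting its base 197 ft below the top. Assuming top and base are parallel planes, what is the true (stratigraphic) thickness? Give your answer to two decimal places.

Let the plane be z = a·x + b·y + c.
W-3−W-2: −347a − 99b = −410.4;  W-4−W-2: −154a + 84b = −64.7.
Solving gives a = 0.92082, b = 0.91793.
|∇z| = √(a²+b²) = 1.30020, so dip δ = arctan(1.30020) = 52.44°.
True thickness = vertical thickness × cos δ = 197 × cos 52.44° = 120.10 ft.

120.10 ft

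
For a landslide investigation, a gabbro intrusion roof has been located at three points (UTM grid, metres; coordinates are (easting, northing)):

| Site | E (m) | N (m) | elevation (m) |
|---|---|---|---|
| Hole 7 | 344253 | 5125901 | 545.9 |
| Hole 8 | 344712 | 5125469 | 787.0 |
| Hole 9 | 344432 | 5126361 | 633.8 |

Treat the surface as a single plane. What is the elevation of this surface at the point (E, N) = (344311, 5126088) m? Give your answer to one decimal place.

Let the plane be z = a·E + b·N + c.
Hole 8−Hole 7: 459a − 432b = 241.1;  Hole 9−Hole 7: 179a + 460b = 87.9.
Solving gives a = 0.516101613, b = −0.009743888.
Then c = 545.9 − a·344253 − b·5125901 = −127177.42.
At (344311, 5126088): z = 177699.5 − 49948.0 − 127177.42 = 574.0 m.

574.0 m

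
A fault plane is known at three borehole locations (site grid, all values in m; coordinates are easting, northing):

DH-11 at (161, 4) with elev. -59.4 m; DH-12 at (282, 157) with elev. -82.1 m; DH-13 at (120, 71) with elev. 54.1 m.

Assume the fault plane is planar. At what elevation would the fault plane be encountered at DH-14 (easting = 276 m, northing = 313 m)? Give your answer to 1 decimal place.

Two edge vectors: DH-11→DH-12 = (121, 153, -22.7), DH-11→DH-13 = (-41, 67, 113.5).
Normal n = (DH-11→DH-12) × (DH-11→DH-13) = (18886.4, -12802.8, 14380).
So ∂z/∂easting = −n_x/n_z = −1.31338 and ∂z/∂northing = −n_y/n_z = 0.89032.
Intercept c from DH-11: -59.4 + 211.45 − 3.56 = 148.49.
At (276, 313): z = −362.5 + 278.7 + 148.49 = 64.7 m.

64.7 m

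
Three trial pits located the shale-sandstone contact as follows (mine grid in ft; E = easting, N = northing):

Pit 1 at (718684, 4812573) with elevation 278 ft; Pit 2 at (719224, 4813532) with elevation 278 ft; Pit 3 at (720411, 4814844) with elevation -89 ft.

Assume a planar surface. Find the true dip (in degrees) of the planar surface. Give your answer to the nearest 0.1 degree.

Let the plane be z = a·E + b·N + c.
Pit 2−Pit 1: 540a + 959b = 0;  Pit 3−Pit 1: 1727a + 2271b = −367.
Solving gives a = −0.81878, b = 0.46104.
Gradient magnitude |∇z| = √(a² + b²) = √(0.67039 + 0.21256) = 0.93966.
True dip = arctan(0.93966) = 43.2°, dipping toward ESE (azimuth ≈ 119°).

43.2°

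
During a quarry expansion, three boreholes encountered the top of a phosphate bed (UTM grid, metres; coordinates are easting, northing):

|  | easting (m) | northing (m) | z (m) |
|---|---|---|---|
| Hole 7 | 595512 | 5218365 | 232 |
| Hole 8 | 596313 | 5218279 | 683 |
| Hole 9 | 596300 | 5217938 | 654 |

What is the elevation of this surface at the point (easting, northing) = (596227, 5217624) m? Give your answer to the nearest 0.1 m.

Two edge vectors: Hole 7→Hole 8 = (801, -86, 451), Hole 7→Hole 9 = (788, -427, 422).
Normal n = (Hole 7→Hole 8) × (Hole 7→Hole 9) = (156285, 17366, -274259).
So ∂z/∂easting = −n_x/n_z = 0.569844563 and ∂z/∂northing = −n_y/n_z = 0.063319709.
Intercept c from Hole 7: 232 − 339349.28 − 330425.35 = −669542.63.
At (596227, 5217624): z = 339756.7 + 330378.4 − 669542.63 = 592.5 m.

592.5 m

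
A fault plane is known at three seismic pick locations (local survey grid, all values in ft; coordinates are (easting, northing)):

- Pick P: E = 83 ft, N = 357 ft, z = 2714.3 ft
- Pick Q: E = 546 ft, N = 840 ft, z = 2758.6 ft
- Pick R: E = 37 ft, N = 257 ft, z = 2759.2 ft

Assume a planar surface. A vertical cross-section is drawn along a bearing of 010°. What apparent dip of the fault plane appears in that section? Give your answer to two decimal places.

36.69°

Two edge vectors: Pick P→Pick Q = (463, 483, 44.3), Pick P→Pick R = (-46, -100, 44.9).
Normal n = (Pick P→Pick Q) × (Pick P→Pick R) = (26116.7, -22826.5, -24082).
So ∂z/∂E = −n_x/n_z = 1.08449 and ∂z/∂N = −n_y/n_z = −0.94787.
Unit vector along 010° is (sin 10°, cos 10°) = (0.1736, 0.9848).
Slope in that direction = a·(0.1736) + b·(0.9848) = −0.74515.
Apparent dip = arctan|0.74515| = 36.69° (true dip is 55.2°, so apparent ≤ true as expected).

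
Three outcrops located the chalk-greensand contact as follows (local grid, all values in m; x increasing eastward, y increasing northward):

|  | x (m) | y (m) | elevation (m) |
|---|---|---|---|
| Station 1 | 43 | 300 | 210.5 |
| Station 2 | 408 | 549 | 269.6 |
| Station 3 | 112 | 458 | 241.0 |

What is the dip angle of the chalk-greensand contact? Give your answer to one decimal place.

Two edge vectors: Station 1→Station 2 = (365, 249, 59.1), Station 1→Station 3 = (69, 158, 30.5).
Normal n = (Station 1→Station 2) × (Station 1→Station 3) = (-1743.3, -7054.6, 40489).
So ∂z/∂x = −n_x/n_z = 0.04306 and ∂z/∂y = −n_y/n_z = 0.17423.
Gradient magnitude |∇z| = √(a² + b²) = √(0.00185 + 0.03036) = 0.17948.
True dip = arctan(0.17948) = 10.2°, dipping toward SSW (azimuth ≈ 194°).

10.2°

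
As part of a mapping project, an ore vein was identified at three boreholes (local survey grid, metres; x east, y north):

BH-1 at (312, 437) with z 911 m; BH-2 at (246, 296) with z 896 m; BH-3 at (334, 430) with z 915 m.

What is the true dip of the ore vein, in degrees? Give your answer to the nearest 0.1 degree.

Two edge vectors: BH-1→BH-2 = (-66, -141, -15), BH-1→BH-3 = (22, -7, 4).
Normal n = (BH-1→BH-2) × (BH-1→BH-3) = (-669, -66, 3564).
So ∂z/∂x = −n_x/n_z = 0.18771 and ∂z/∂y = −n_y/n_z = 0.01852.
Gradient magnitude |∇z| = √(a² + b²) = √(0.03524 + 0.00034) = 0.18862.
True dip = arctan(0.18862) = 10.7°, dipping toward W (azimuth ≈ 264°).

10.7°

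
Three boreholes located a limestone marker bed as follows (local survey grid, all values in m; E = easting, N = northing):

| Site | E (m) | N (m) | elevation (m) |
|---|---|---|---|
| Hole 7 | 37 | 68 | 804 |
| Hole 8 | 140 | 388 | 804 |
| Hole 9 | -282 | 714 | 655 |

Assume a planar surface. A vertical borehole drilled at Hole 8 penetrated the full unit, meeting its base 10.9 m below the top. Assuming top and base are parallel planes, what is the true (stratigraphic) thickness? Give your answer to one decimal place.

Two edge vectors: Hole 7→Hole 8 = (103, 320, 0), Hole 7→Hole 9 = (-319, 646, -149).
Normal n = (Hole 7→Hole 8) × (Hole 7→Hole 9) = (-47680, 15347, 168618).
So ∂z/∂E = −n_x/n_z = 0.28277 and ∂z/∂N = −n_y/n_z = −0.09102.
|∇z| = √(a²+b²) = 0.29706, so dip δ = arctan(0.29706) = 16.54°.
True thickness = vertical thickness × cos δ = 10.9 × cos 16.54° = 10.4 m.

10.4 m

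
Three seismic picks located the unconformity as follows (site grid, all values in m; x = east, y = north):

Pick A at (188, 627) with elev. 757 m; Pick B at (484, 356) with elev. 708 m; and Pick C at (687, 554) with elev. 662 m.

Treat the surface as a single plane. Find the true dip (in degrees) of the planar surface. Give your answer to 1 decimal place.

Two edge vectors: Pick A→Pick B = (296, -271, -49), Pick A→Pick C = (499, -73, -95).
Normal n = (Pick A→Pick B) × (Pick A→Pick C) = (22168, 3669, 113621).
So ∂z/∂x = −n_x/n_z = −0.19510 and ∂z/∂y = −n_y/n_z = −0.03229.
Gradient magnitude |∇z| = √(a² + b²) = √(0.03807 + 0.00104) = 0.19776.
True dip = arctan(0.19776) = 11.2°, dipping toward E (azimuth ≈ 081°).

11.2°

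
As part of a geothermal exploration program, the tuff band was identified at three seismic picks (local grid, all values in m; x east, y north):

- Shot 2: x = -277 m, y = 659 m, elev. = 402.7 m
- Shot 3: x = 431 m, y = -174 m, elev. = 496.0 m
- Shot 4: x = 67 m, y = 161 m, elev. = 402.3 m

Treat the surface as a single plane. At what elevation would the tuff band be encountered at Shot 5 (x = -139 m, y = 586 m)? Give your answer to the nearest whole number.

Two edge vectors: Shot 2→Shot 3 = (708, -833, 93.3), Shot 2→Shot 4 = (344, -498, -0.4).
Normal n = (Shot 2→Shot 3) × (Shot 2→Shot 4) = (46796.6, 32378.4, -66032).
So ∂z/∂x = −n_x/n_z = 0.70870 and ∂z/∂y = −n_y/n_z = 0.49034.
Intercept c from Shot 2: 402.7 + 196.31 − 323.14 = 275.87.
At (-139, 586): z = −98.5 + 287.3 + 275.87 = 464.7 m.

465 m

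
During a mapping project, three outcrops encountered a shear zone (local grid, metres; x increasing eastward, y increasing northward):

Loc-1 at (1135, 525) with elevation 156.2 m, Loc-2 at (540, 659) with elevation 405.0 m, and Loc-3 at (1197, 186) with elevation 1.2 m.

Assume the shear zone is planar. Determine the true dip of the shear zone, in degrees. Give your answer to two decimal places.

Two edge vectors: Loc-1→Loc-2 = (-595, 134, 248.8), Loc-1→Loc-3 = (62, -339, -155).
Normal n = (Loc-1→Loc-2) × (Loc-1→Loc-3) = (63573.2, -76799.4, 193397).
So ∂z/∂x = −n_x/n_z = −0.32872 and ∂z/∂y = −n_y/n_z = 0.39711.
Gradient magnitude |∇z| = √(a² + b²) = √(0.10806 + 0.15769) = 0.51551.
True dip = arctan(0.51551) = 27.27°, dipping toward SE (azimuth ≈ 140°).

27.27°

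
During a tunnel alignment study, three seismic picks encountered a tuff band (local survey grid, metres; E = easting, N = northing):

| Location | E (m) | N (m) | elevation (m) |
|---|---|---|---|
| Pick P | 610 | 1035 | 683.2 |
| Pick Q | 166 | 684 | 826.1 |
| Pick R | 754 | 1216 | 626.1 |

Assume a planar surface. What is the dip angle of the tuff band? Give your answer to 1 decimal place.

Let the plane be z = a·E + b·N + c.
Pick Q−Pick P: −444a − 351b = 142.9;  Pick R−Pick P: 144a + 181b = −57.1.
Solving gives a = −0.19526, b = −0.16012.
Gradient magnitude |∇z| = √(a² + b²) = √(0.03813 + 0.02564) = 0.25252.
True dip = arctan(0.25252) = 14.2°, dipping toward NE (azimuth ≈ 051°).

14.2°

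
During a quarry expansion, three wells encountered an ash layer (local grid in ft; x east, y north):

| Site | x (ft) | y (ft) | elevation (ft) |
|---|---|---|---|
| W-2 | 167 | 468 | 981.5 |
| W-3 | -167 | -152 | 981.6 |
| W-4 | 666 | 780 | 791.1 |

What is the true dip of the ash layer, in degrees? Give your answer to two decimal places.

33.16°

Two edge vectors: W-2→W-3 = (-334, -620, 0.1), W-2→W-4 = (499, 312, -190.4).
Normal n = (W-2→W-3) × (W-2→W-4) = (118016.8, -63543.7, 205172).
So ∂z/∂x = −n_x/n_z = −0.57521 and ∂z/∂y = −n_y/n_z = 0.30971.
Gradient magnitude |∇z| = √(a² + b²) = √(0.33087 + 0.09592) = 0.65329.
True dip = arctan(0.65329) = 33.16°, dipping toward ESE (azimuth ≈ 118°).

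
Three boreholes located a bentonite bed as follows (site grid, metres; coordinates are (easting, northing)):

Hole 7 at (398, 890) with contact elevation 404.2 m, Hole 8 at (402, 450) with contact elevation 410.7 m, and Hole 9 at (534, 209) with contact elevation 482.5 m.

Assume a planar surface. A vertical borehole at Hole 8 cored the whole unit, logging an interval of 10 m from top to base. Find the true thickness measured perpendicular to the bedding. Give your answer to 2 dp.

8.85 m

Let the plane be z = a·E + b·N + c.
Hole 8−Hole 7: 4a − 440b = 6.5;  Hole 9−Hole 7: 136a − 681b = 78.3.
Solving gives a = 0.52569, b = −0.00999.
|∇z| = √(a²+b²) = 0.52579, so dip δ = arctan(0.52579) = 27.73°.
True thickness = vertical thickness × cos δ = 10 × cos 27.73° = 8.85 m.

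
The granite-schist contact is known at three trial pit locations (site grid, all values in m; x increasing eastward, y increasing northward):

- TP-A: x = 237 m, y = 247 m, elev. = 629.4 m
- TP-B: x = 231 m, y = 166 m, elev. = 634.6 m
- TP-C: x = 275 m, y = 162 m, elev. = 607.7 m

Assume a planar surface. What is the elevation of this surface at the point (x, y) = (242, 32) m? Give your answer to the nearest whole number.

630 m

Let the plane be z = a·x + b·y + c.
TP-B−TP-A: −6a − 81b = 5.2;  TP-C−TP-A: 38a − 85b = −21.7.
Solving gives a = −0.61307, b = −0.01878.
Then c = 629.4 − a·237 − b·247 = 779.34.
At (242, 32): z = −148.4 − 0.6 + 779.34 = 630.4 m.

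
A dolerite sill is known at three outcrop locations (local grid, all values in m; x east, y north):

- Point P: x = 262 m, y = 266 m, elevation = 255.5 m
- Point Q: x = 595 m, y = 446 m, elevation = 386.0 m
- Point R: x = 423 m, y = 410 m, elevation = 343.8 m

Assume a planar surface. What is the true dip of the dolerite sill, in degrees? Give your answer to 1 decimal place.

Let the plane be z = a·x + b·y + c.
Point Q−Point P: 333a + 180b = 130.5;  Point R−Point P: 161a + 144b = 88.3.
Solving gives a = 0.15275, b = 0.44241.
Gradient magnitude |∇z| = √(a² + b²) = √(0.02333 + 0.19573) = 0.46804.
True dip = arctan(0.46804) = 25.1°, dipping toward SSW (azimuth ≈ 199°).

25.1°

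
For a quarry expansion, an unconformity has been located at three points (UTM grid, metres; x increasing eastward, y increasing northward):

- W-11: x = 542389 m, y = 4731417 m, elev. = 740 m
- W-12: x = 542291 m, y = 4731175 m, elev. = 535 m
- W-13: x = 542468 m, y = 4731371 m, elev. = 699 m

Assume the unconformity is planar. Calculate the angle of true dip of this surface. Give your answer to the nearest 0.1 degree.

Two edge vectors: W-11→W-12 = (-98, -242, -205), W-11→W-13 = (79, -46, -41).
Normal n = (W-11→W-12) × (W-11→W-13) = (492, -20213, 23626).
So ∂z/∂x = −n_x/n_z = −0.02082 and ∂z/∂y = −n_y/n_z = 0.85554.
Gradient magnitude |∇z| = √(a² + b²) = √(0.00043 + 0.73195) = 0.85579.
True dip = arctan(0.85579) = 40.6°, dipping toward S (azimuth ≈ 179°).

40.6°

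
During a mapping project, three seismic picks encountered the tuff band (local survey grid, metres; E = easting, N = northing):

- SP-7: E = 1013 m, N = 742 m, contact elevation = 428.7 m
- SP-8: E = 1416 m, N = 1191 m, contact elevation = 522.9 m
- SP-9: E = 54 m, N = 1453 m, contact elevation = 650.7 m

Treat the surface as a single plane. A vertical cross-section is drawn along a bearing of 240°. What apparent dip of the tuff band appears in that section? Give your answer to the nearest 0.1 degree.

Two edge vectors: SP-7→SP-8 = (403, 449, 94.2), SP-7→SP-9 = (-959, 711, 222).
Normal n = (SP-7→SP-8) × (SP-7→SP-9) = (32701.8, -179803.8, 717124).
So ∂z/∂E = −n_x/n_z = −0.04560 and ∂z/∂N = −n_y/n_z = 0.25073.
Unit vector along 240° is (sin 240°, cos 240°) = (-0.8660, -0.5000).
Slope in that direction = a·(-0.8660) + b·(-0.5000) = −0.08587.
Apparent dip = arctan|0.08587| = 4.9° (true dip is 14.3°, so apparent ≤ true as expected).

4.9°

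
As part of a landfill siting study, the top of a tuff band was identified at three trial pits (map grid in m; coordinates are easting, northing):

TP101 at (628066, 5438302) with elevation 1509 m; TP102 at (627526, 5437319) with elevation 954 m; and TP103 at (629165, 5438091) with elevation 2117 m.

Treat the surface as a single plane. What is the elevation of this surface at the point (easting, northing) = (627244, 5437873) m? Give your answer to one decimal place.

915.9 m

Let the plane be z = a·easting + b·northing + c.
TP102−TP101: −540a − 983b = −555;  TP103−TP101: 1099a − 211b = 608.
Solving gives a = 0.598505179, b = 0.235816076.
Then c = 1509 − a·628066 − b·5438302 = −1656830.79.
At (627244, 5437873): z = 375408.8 + 1282337.9 − 1656830.79 = 915.9 m.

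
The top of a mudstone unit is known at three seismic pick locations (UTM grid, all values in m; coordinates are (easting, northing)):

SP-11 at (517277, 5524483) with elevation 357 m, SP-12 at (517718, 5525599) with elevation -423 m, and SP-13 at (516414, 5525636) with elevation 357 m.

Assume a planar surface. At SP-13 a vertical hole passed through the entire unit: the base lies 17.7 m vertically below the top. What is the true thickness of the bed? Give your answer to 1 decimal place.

14.1 m

Let the plane be z = a·E + b·N + c.
SP-12−SP-11: 441a + 1116b = −780;  SP-13−SP-11: −863a + 1153b = 0.
Solving gives a = −0.61114, b = −0.45743.
|∇z| = √(a²+b²) = 0.76337, so dip δ = arctan(0.76337) = 37.36°.
True thickness = vertical thickness × cos δ = 17.7 × cos 37.36° = 14.1 m.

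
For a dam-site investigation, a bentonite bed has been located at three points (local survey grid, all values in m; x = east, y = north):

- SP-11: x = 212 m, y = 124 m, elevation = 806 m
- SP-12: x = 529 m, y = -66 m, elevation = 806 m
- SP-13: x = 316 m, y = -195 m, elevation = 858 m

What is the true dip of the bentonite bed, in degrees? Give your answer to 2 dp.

13.29°

Two edge vectors: SP-11→SP-12 = (317, -190, 0), SP-11→SP-13 = (104, -319, 52).
Normal n = (SP-11→SP-12) × (SP-11→SP-13) = (-9880, -16484, -81363).
So ∂z/∂x = −n_x/n_z = −0.12143 and ∂z/∂y = −n_y/n_z = −0.20260.
Gradient magnitude |∇z| = √(a² + b²) = √(0.01475 + 0.04105) = 0.23620.
True dip = arctan(0.23620) = 13.29°, dipping toward NNE (azimuth ≈ 031°).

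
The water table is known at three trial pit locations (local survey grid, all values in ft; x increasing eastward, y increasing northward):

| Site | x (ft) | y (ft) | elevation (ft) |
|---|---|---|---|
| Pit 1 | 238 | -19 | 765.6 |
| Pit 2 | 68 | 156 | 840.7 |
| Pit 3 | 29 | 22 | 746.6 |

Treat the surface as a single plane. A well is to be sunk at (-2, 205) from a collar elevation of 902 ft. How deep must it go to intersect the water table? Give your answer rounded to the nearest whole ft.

Two edge vectors: Pit 1→Pit 2 = (-170, 175, 75.1), Pit 1→Pit 3 = (-209, 41, -19).
Normal n = (Pit 1→Pit 2) × (Pit 1→Pit 3) = (-6404.1, -18925.9, 29605).
So ∂z/∂x = −n_x/n_z = 0.21632 and ∂z/∂y = −n_y/n_z = 0.63928.
Intercept c from Pit 1: 765.6 − 51.48 + 12.15 = 726.26.
At (-2, 205): z_contact = −0.4 + 131.1 + 726.26 = 856.9 ft.
Depth below ground = 902 − 856.9 = 45 ft.

45 ft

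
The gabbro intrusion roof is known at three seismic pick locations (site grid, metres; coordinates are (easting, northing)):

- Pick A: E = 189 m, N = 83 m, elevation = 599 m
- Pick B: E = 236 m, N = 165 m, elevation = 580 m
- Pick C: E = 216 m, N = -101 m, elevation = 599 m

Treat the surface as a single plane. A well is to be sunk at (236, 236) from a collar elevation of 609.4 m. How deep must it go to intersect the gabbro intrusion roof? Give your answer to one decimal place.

32.8 m

Let the plane be z = a·E + b·N + c.
Pick B−Pick A: 47a + 82b = −19;  Pick C−Pick A: 27a − 184b = 0.
Solving gives a = −0.32186, b = −0.04723.
Then c = 599 − a·189 − b·83 = 663.75.
At (236, 236): z_contact = −75.96 − 11.15 + 663.75 = 576.65 m.
Depth below ground = 609.4 − 576.65 = 32.8 m.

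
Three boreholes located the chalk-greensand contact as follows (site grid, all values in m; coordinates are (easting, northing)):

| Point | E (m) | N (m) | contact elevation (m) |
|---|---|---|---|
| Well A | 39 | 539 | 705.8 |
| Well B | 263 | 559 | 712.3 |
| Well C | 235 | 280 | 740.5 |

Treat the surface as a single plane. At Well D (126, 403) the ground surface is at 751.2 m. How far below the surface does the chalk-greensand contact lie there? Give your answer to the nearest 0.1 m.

Two edge vectors: Well A→Well B = (224, 20, 6.5), Well A→Well C = (196, -259, 34.7).
Normal n = (Well A→Well B) × (Well A→Well C) = (2377.5, -6498.8, -61936).
So ∂z/∂E = −n_x/n_z = 0.03839 and ∂z/∂N = −n_y/n_z = −0.10493.
Intercept c from Well A: 705.8 − 1.50 + 56.56 = 760.86.
At (126, 403): z_contact = 4.84 − 42.29 + 760.86 = 723.41 m.
Depth below ground = 751.2 − 723.41 = 27.8 m.

27.8 m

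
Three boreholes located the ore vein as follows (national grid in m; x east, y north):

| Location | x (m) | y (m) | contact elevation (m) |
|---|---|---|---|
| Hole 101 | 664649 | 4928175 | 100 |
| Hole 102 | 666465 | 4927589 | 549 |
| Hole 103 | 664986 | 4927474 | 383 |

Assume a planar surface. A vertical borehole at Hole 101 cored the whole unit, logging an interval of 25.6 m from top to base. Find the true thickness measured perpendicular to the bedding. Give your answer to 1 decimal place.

Let the plane be z = a·x + b·y + c.
Hole 102−Hole 101: 1816a − 586b = 449;  Hole 103−Hole 101: 337a − 701b = 283.
Solving gives a = 0.13845, b = −0.33715.
|∇z| = √(a²+b²) = 0.36447, so dip δ = arctan(0.36447) = 20.03°.
True thickness = vertical thickness × cos δ = 25.6 × cos 20.03° = 24.1 m.

24.1 m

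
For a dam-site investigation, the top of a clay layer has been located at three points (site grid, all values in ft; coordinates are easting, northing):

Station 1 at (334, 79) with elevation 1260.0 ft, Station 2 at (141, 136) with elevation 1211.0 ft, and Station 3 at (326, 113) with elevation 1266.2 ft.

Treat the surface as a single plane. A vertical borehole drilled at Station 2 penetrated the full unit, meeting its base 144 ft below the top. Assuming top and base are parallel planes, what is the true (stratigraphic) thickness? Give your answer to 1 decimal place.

Let the plane be z = a·easting + b·northing + c.
Station 2−Station 1: −193a + 57b = −49;  Station 3−Station 1: −8a + 34b = 6.2.
Solving gives a = 0.33072, b = 0.26017.
|∇z| = √(a²+b²) = 0.42079, so dip δ = arctan(0.42079) = 22.82°.
True thickness = vertical thickness × cos δ = 144 × cos 22.82° = 132.7 ft.

132.7 ft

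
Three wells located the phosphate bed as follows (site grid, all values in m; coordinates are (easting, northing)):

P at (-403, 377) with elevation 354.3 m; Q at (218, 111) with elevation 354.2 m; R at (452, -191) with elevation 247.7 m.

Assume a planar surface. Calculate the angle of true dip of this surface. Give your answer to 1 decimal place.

Two edge vectors: P→Q = (621, -266, -0.1), P→R = (855, -568, -106.6).
Normal n = (P→Q) × (P→R) = (28298.8, 66113.1, -125298).
So ∂z/∂E = −n_x/n_z = 0.22585 and ∂z/∂N = −n_y/n_z = 0.52765.
Gradient magnitude |∇z| = √(a² + b²) = √(0.05101 + 0.27841) = 0.57395.
True dip = arctan(0.57395) = 29.9°, dipping toward SSW (azimuth ≈ 203°).

29.9°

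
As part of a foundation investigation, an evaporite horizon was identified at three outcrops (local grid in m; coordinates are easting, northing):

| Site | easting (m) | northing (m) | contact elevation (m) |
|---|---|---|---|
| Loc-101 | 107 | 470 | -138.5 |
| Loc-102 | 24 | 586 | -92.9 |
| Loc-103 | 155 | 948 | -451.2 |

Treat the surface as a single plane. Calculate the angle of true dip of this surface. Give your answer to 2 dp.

54.21°

Two edge vectors: Loc-101→Loc-102 = (-83, 116, 45.6), Loc-101→Loc-103 = (48, 478, -312.7).
Normal n = (Loc-101→Loc-102) × (Loc-101→Loc-103) = (-58070, -23765.3, -45242).
So ∂z/∂easting = −n_x/n_z = −1.28354 and ∂z/∂northing = −n_y/n_z = −0.52529.
Gradient magnitude |∇z| = √(a² + b²) = √(1.64748 + 0.27593) = 1.38687.
True dip = arctan(1.38687) = 54.21°, dipping toward ENE (azimuth ≈ 068°).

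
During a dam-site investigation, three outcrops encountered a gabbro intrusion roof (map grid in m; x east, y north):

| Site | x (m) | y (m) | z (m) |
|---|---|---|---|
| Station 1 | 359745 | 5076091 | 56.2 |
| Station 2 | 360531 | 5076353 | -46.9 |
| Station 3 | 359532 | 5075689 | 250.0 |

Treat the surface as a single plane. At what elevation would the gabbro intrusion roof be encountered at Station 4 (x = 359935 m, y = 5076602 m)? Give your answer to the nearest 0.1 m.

-193.0 m

Let the plane be z = a·x + b·y + c.
Station 2−Station 1: 786a + 262b = −103.1;  Station 3−Station 1: −213a − 402b = 193.8.
Solving gives a = 0.035859413, b = −0.501089689.
Then c = 56.2 − a·359745 − b·5076091 = 2530732.82.
At (359935, 5076602): z = 12907.1 − 2543832.9 + 2530732.82 = -193.0 m.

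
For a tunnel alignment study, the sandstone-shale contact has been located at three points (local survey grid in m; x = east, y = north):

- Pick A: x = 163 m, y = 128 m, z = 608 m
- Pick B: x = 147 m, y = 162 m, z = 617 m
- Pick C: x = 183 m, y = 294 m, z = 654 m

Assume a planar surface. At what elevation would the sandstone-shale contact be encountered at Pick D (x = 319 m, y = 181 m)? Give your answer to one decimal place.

625.8 m

Let the plane be z = a·x + b·y + c.
Pick B−Pick A: −16a + 34b = 9;  Pick C−Pick A: 20a + 166b = 46.
Solving gives a = 0.02098, b = 0.27458.
Then c = 608 − a·163 − b·128 = 569.43.
At (319, 181): z = 6.7 + 49.7 + 569.43 = 625.8 m.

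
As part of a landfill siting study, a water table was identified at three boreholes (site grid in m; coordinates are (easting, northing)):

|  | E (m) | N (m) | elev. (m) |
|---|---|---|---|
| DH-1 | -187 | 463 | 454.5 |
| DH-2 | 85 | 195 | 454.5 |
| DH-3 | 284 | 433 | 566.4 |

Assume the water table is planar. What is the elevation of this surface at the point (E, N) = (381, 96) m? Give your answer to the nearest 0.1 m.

504.2 m

Two edge vectors: DH-1→DH-2 = (272, -268, 0), DH-1→DH-3 = (471, -30, 111.9).
Normal n = (DH-1→DH-2) × (DH-1→DH-3) = (-29989.2, -30436.8, 118068).
So ∂z/∂E = −n_x/n_z = 0.25400 and ∂z/∂N = −n_y/n_z = 0.25779.
Intercept c from DH-1: 454.5 + 47.50 − 119.36 = 382.64.
At (381, 96): z = 96.8 + 24.7 + 382.64 = 504.2 m.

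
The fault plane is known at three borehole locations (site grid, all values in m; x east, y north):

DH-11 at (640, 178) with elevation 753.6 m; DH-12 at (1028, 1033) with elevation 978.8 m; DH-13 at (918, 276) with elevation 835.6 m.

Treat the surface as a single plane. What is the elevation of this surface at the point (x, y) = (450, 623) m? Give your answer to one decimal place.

776.5 m

Two edge vectors: DH-11→DH-12 = (388, 855, 225.2), DH-11→DH-13 = (278, 98, 82).
Normal n = (DH-11→DH-12) × (DH-11→DH-13) = (48040.4, 30789.6, -199666).
So ∂z/∂x = −n_x/n_z = 0.240604 and ∂z/∂y = −n_y/n_z = 0.154206.
Intercept c from DH-11: 753.6 − 153.99 − 27.45 = 572.16.
At (450, 623): z = 108.3 + 96.1 + 572.16 = 776.5 m.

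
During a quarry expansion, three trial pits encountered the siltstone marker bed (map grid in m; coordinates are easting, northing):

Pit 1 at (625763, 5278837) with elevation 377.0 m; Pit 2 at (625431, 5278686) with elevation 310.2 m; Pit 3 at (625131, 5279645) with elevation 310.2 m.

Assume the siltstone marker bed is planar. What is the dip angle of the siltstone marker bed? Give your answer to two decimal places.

10.46°

Let the plane be z = a·easting + b·northing + c.
Pit 2−Pit 1: −332a − 151b = −66.8;  Pit 3−Pit 1: −632a + 808b = −66.8.
Solving gives a = 0.17614, b = 0.05510.
Gradient magnitude |∇z| = √(a² + b²) = √(0.03103 + 0.00304) = 0.18456.
True dip = arctan(0.18456) = 10.46°, dipping toward WSW (azimuth ≈ 253°).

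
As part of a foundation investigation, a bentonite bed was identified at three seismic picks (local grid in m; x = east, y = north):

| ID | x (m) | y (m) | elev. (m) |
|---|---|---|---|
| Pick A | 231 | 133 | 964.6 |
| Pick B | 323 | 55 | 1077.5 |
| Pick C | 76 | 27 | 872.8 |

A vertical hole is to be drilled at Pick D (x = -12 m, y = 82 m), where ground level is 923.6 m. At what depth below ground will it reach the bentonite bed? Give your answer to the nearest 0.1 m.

150.7 m

Let the plane be z = a·x + b·y + c.
Pick B−Pick A: 92a − 78b = 112.9;  Pick C−Pick A: −155a − 106b = −91.8.
Solving gives a = 0.87573, b = −0.41452.
Then c = 964.6 − a·231 − b·133 = 817.44.
At (-12, 82): z_contact = −10.51 − 33.99 + 817.44 = 772.94 m.
Depth below ground = 923.6 − 772.94 = 150.7 m.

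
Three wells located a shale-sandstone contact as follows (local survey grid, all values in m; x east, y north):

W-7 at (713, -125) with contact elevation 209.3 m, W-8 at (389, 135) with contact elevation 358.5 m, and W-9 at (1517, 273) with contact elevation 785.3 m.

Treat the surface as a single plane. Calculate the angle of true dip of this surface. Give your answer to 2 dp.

43.40°

Two edge vectors: W-7→W-8 = (-324, 260, 149.2), W-7→W-9 = (804, 398, 576).
Normal n = (W-7→W-8) × (W-7→W-9) = (90378.4, 306580.8, -337992).
So ∂z/∂x = −n_x/n_z = 0.26740 and ∂z/∂y = −n_y/n_z = 0.90707.
Gradient magnitude |∇z| = √(a² + b²) = √(0.07150 + 0.82277) = 0.94566.
True dip = arctan(0.94566) = 43.40°, dipping toward SSW (azimuth ≈ 196°).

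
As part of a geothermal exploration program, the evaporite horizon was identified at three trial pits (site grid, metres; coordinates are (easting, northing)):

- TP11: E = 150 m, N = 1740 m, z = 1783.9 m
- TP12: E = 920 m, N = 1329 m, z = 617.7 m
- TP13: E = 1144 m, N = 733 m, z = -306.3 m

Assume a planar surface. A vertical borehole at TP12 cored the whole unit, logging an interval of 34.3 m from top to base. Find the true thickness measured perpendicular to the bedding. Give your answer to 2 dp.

Two edge vectors: TP11→TP12 = (770, -411, -1166.2), TP11→TP13 = (994, -1007, -2090.2).
Normal n = (TP11→TP12) × (TP11→TP13) = (-315291.2, 450251.2, -366856).
So ∂z/∂E = −n_x/n_z = −0.85944 and ∂z/∂N = −n_y/n_z = 1.22732.
|∇z| = √(a²+b²) = 1.49832, so dip δ = arctan(1.49832) = 56.28°.
True thickness = vertical thickness × cos δ = 34.3 × cos 56.28° = 19.04 m.

19.04 m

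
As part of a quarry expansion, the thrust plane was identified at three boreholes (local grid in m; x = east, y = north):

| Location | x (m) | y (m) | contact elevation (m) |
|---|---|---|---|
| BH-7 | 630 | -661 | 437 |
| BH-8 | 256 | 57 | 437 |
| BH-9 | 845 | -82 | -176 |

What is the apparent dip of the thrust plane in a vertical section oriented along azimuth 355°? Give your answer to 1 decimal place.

Two edge vectors: BH-7→BH-8 = (-374, 718, 0), BH-7→BH-9 = (215, 579, -613).
Normal n = (BH-7→BH-8) × (BH-7→BH-9) = (-440134, -229262, -370916).
So ∂z/∂x = −n_x/n_z = −1.18661 and ∂z/∂y = −n_y/n_z = −0.61810.
Unit vector along 355° is (sin 355°, cos 355°) = (-0.0872, 0.9962).
Slope in that direction = a·(-0.0872) + b·(0.9962) = −0.51232.
Apparent dip = arctan|0.51232| = 27.1° (true dip is 53.2°, so apparent ≤ true as expected).

27.1°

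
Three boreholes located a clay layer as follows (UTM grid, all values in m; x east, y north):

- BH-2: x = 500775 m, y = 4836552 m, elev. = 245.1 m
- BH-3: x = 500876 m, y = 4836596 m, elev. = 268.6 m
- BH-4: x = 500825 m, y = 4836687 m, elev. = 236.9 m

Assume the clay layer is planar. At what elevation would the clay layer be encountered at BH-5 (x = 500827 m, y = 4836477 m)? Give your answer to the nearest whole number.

Two edge vectors: BH-2→BH-3 = (101, 44, 23.5), BH-2→BH-4 = (50, 135, -8.2).
Normal n = (BH-2→BH-3) × (BH-2→BH-4) = (-3533.3, 2003.2, 11435).
So ∂z/∂x = −n_x/n_z = 0.30898994 and ∂z/∂y = −n_y/n_z = −0.17518146.
Intercept c from BH-2: 245.1 − 154734.44 + 847274.24 = 692784.90.
At (500827, 4836477): z = 154750.5 − 847261.1 + 692784.90 = 274.3 m.

274 m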